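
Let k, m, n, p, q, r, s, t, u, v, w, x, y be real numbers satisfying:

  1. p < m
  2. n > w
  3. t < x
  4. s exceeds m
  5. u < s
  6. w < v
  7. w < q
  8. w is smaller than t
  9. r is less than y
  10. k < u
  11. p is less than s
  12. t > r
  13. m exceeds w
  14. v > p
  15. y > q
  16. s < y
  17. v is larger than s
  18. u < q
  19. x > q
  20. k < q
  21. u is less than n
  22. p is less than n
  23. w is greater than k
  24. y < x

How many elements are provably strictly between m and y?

Chaining upward from m reaches: s, v, x.
Chaining downward from y reaches: k, p, w, u, s, r, q.
Strictly between m and y are those in both lists: s — 1 element.

1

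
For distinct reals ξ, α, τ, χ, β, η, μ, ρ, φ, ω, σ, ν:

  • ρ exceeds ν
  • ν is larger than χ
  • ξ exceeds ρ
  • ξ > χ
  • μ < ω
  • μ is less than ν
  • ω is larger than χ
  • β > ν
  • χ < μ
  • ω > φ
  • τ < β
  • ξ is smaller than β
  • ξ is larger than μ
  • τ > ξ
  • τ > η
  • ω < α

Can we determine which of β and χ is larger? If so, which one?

β

χ < ν and ν < ρ give χ < ρ.
With ρ < ξ: χ < ν < ρ < ξ.
Then ξ < τ extends the chain to τ.
With τ < β: χ < ν < ρ < ξ < τ < β.
So β is larger.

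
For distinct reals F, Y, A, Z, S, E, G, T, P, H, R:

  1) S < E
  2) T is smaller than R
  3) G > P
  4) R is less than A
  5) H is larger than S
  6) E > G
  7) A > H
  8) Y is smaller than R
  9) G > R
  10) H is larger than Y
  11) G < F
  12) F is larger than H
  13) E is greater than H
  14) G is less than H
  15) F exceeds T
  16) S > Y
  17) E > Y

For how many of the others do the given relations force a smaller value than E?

7

The elements the relations force below E are P, Y, T, R, S, G, H — no chain reaches any other.
That is 7.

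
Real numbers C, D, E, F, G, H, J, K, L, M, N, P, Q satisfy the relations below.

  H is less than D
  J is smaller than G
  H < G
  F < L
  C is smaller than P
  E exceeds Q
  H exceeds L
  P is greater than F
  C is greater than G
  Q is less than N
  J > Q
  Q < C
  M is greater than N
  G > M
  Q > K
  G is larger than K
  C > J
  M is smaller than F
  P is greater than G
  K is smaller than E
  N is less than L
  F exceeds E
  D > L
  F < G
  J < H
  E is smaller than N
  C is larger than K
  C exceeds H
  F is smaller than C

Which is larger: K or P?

P

The relevant relations are K < Q; Q < E; E < N; N < M; M < F; F < L; L < H; H < G; G < C; C < P.
Chaining these gives K < Q < E < N < M < F < L < H < G < C < P.
So K < P; P is the larger of the two.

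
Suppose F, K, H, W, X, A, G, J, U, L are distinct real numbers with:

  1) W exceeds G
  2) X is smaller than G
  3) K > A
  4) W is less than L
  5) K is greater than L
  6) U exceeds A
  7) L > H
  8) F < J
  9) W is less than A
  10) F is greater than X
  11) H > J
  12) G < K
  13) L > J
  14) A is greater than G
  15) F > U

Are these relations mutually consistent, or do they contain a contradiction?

consistent

The single ordering X < G < W < A < U < F < J < H < L < K satisfies every listed relation, so no contradiction arises.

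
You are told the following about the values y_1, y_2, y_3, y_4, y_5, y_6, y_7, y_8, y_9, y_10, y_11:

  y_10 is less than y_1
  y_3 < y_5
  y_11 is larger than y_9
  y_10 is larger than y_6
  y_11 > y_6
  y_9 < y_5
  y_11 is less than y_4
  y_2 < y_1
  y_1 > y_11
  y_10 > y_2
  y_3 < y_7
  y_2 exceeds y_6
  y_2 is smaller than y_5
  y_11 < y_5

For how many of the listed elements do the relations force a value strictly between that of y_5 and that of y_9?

Chaining upward from y_9 reaches: y_11, y_1, y_4.
Chaining downward from y_5 reaches: y_6, y_3, y_11, y_2.
Strictly between y_9 and y_5 are those in both lists: y_11 — 1 element.

1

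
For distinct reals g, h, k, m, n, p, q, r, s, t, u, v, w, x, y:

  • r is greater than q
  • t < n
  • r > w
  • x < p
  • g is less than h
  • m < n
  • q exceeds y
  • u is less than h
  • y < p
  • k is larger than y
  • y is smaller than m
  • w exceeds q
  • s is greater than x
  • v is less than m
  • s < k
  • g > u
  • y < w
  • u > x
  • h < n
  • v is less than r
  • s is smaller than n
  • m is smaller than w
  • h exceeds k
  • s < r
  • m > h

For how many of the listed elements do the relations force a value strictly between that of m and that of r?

Chaining upward from m reaches: n, w.
Chaining downward from r reaches: x, s, u, y, k, v, g, h, q, w.
Strictly between m and r are those in both lists: w — 1 element.

1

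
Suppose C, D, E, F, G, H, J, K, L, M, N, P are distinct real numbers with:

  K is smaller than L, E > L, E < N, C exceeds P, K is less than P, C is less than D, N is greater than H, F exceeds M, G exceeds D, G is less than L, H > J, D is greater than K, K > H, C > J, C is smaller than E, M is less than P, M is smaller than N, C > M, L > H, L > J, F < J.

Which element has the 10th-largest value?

Piecing the relations together gives one ordering: M < F < J < H < K < P < C < D < G < L < E < N.
Counting 10 from the largest end gives J.

J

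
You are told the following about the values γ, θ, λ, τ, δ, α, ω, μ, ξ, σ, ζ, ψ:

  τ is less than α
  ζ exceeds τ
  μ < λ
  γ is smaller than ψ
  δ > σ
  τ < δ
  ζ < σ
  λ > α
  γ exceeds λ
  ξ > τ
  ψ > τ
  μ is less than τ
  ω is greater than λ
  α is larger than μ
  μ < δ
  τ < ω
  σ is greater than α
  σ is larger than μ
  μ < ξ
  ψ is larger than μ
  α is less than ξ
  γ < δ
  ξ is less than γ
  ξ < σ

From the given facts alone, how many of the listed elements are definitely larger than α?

From α the given relations immediately reach λ, ξ, σ.
From those, ω, γ, δ — 6 in total.
From those, ψ — 7 in total.
Nothing else is reachable above α; 7 in all.

7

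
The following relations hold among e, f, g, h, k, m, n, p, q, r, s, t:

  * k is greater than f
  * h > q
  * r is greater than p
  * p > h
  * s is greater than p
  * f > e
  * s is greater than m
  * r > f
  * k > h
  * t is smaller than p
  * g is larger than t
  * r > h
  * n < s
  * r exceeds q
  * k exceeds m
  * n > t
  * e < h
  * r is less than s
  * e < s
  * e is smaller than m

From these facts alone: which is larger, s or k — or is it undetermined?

undetermined

Following every chain through k: below k we get q, e, m, h, f.
s is not reached, and no chain runs the other way from s to k.
So the given relations leave the order of k and s undetermined.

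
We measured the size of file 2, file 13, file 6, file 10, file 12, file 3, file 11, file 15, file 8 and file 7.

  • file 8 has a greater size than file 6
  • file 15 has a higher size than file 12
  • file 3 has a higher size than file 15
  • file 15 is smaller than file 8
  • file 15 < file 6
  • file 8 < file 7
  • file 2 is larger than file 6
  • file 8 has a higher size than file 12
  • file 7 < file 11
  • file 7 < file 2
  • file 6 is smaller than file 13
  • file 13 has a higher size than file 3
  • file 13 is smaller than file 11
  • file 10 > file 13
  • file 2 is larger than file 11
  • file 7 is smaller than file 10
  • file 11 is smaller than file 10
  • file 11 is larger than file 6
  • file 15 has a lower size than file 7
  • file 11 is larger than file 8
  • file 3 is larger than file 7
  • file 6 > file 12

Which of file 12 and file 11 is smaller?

file 12 < file 15 and file 15 < file 6 give file 12 < file 6.
Then file 6 < file 8 extends the chain to file 8.
With file 8 < file 7: file 12 < file 15 < file 6 < file 8 < file 7.
Then file 7 < file 3 extends the chain to file 3.
With file 3 < file 13: file 12 < file 15 < file 6 < file 8 < file 7 < file 3 < file 13.
With file 13 < file 11: file 12 < file 15 < file 6 < file 8 < file 7 < file 3 < file 13 < file 11.
So file 12 < file 11; file 12 is the smaller of the two.

file 12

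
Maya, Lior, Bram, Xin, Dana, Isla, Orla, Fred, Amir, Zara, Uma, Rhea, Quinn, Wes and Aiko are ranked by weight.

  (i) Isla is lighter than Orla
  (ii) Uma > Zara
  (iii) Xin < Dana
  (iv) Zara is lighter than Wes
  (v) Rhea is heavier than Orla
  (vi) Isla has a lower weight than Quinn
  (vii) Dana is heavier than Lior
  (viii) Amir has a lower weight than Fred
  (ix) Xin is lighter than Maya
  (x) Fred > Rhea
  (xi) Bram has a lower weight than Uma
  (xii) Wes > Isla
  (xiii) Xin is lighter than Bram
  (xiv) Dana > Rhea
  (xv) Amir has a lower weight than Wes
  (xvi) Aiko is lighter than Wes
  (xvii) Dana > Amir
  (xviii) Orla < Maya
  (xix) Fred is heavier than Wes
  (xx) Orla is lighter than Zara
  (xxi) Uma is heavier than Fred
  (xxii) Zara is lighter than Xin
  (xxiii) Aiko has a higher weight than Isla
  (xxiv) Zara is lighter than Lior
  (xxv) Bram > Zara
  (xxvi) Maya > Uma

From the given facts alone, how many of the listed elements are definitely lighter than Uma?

10

The elements the relations force below Uma are Amir, Isla, Aiko, Orla, Rhea, Zara, Xin, Bram, Wes, Fred — no chain reaches any other.
That is 10.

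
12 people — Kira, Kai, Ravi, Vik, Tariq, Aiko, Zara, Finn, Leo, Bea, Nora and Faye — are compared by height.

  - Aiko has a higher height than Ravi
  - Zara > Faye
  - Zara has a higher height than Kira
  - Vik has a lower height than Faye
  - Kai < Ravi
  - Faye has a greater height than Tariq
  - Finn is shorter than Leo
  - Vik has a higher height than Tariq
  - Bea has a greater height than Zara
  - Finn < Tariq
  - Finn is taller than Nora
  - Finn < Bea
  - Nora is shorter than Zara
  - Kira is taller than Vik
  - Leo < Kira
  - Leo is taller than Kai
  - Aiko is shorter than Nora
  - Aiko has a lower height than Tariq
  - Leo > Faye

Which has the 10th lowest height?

Kira

Piecing the relations together gives one ordering: Kai < Ravi < Aiko < Nora < Finn < Tariq < Vik < Faye < Leo < Kira < Zara < Bea.
The 10th smallest is Kira.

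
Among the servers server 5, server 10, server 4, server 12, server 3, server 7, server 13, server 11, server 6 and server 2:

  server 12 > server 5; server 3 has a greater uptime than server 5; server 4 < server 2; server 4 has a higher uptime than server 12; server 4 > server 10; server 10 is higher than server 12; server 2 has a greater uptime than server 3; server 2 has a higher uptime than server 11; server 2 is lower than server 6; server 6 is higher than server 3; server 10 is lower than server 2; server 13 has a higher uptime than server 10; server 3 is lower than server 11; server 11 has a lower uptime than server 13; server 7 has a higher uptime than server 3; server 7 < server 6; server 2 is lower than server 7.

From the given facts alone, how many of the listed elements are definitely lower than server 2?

6

Directly below server 2: server 3, server 10, server 11, server 4.
One step further: server 5, server 12 (6 so far).
No other element is forced below server 2 by the given relations, so the count is 6.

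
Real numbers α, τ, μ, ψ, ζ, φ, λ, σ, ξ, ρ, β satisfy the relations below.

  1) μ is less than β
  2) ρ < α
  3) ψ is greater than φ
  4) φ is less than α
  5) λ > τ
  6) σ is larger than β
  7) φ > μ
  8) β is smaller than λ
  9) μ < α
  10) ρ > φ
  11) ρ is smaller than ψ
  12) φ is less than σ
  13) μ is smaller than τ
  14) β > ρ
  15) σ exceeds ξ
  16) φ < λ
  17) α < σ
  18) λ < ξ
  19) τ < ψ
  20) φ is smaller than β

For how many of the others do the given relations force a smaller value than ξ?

From ξ the given relations immediately reach λ.
From those, τ, φ, β — 4 in total.
From those, μ, ρ — 6 in total.
No other element is forced below ξ by the given relations, so the count is 6.

6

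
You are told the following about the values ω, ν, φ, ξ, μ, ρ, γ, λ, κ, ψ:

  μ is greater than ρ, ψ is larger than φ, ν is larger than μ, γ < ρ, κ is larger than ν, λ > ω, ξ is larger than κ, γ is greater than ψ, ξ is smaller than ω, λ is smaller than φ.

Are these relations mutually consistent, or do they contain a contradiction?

We have μ < ν stated directly, yet also ν < κ < ξ < ω < λ < φ < ψ < γ < ρ < μ by chaining the others — so ν < μ. Contradiction.

inconsistent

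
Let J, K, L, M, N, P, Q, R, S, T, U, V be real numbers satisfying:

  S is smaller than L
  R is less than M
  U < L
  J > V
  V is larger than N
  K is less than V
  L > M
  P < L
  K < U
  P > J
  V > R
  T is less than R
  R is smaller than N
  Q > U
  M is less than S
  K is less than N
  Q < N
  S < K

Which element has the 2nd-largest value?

P

Piecing the relations together gives one ordering: T < R < M < S < K < U < Q < N < V < J < P < L.
The 2nd largest is P.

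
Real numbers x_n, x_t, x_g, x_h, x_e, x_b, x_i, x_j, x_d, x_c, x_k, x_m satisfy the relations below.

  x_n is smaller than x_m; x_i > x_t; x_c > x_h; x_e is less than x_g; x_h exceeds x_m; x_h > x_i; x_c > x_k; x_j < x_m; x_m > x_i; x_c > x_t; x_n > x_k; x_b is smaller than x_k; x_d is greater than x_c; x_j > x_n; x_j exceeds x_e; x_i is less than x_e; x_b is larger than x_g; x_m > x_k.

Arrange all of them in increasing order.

The consecutive links are each given: x_t < x_i; x_i < x_e; x_e < x_g; x_g < x_b; x_b < x_k; x_k < x_n; x_n < x_j; x_j < x_m; x_m < x_h; x_h < x_c; x_c < x_d.

x_t < x_i < x_e < x_g < x_b < x_k < x_n < x_j < x_m < x_h < x_c < x_d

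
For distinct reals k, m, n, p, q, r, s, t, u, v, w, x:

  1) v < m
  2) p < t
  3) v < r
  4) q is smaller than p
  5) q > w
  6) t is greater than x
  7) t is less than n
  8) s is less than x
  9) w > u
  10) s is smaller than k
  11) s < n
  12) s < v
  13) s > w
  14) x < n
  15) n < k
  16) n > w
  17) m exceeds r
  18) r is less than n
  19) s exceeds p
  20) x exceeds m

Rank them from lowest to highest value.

u < w < q < p < s < v < r < m < x < t < n < k

Each adjacent pair is fixed by a given relation: u < w; w < q; q < p; p < s; s < v; v < r; r < m; m < x; x < t; t < n; n < k. Chaining them end to end gives the full order.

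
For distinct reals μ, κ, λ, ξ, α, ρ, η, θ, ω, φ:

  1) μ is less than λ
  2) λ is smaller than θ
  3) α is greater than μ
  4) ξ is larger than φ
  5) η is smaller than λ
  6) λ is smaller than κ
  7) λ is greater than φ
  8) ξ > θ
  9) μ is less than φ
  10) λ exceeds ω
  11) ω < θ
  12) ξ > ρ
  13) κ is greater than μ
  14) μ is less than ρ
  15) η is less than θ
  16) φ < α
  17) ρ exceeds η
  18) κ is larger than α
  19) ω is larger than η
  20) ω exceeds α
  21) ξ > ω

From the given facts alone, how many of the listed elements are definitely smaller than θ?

The elements the relations force below θ are μ, φ, η, α, ω, λ — no chain reaches any other.
That is 6.

6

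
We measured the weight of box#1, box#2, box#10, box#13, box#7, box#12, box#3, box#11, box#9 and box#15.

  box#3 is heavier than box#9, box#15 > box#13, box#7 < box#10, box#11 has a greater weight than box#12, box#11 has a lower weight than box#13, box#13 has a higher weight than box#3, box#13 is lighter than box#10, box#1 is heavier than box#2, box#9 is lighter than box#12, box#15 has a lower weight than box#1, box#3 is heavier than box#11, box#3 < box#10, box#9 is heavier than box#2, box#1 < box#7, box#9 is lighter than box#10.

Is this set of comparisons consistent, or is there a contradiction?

consistent

The single ordering box#2 < box#9 < box#12 < box#11 < box#3 < box#13 < box#15 < box#1 < box#7 < box#10 satisfies every listed relation, so no contradiction arises.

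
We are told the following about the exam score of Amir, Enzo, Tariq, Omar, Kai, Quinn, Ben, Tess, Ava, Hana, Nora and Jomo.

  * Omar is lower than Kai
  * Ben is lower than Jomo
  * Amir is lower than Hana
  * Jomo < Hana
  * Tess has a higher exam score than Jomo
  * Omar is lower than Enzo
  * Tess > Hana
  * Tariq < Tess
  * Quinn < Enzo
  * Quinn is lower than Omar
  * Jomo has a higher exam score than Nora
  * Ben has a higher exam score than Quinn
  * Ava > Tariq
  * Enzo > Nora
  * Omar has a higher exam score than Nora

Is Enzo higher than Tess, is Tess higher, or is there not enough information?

undetermined

Following every chain through Enzo: below Enzo we get Quinn, Nora, Omar.
Tess is not reached, and no chain runs the other way from Tess to Enzo.
So the given relations leave the order of Enzo and Tess undetermined.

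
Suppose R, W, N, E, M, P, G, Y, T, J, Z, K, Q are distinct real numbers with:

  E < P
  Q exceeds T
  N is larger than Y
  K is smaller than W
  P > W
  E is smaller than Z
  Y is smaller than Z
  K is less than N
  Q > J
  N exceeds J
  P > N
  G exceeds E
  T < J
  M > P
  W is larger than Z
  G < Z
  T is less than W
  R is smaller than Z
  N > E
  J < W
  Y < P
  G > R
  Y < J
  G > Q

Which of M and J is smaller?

J < Q and Q < G give J < G.
With G < Z: J < Q < G < Z.
With Z < W: J < Q < G < Z < W.
Then W < P extends the chain to P.
With P < M: J < Q < G < Z < W < P < M.
So J < M; J is the smaller of the two.

J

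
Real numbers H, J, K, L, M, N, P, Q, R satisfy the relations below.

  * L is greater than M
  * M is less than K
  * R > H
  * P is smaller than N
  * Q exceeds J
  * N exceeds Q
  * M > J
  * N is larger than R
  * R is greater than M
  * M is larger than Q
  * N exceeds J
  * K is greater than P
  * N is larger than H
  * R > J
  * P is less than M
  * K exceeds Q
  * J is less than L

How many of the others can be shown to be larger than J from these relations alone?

From J the given relations immediately reach Q, M, R, N, L.
From those, K — 6 in total.
Nothing else is reachable above J; 6 in all.

6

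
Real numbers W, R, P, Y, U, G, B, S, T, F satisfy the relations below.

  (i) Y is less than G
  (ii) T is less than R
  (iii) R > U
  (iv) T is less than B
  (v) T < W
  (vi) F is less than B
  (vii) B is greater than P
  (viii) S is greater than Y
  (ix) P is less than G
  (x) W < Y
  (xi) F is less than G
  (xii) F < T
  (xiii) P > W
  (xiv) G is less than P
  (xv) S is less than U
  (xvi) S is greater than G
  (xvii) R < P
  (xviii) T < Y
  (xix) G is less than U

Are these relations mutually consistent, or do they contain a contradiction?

Chaining the given relations yields G < S < U < R < P, so G < P. But one relation states P < G. These cannot both hold.

inconsistent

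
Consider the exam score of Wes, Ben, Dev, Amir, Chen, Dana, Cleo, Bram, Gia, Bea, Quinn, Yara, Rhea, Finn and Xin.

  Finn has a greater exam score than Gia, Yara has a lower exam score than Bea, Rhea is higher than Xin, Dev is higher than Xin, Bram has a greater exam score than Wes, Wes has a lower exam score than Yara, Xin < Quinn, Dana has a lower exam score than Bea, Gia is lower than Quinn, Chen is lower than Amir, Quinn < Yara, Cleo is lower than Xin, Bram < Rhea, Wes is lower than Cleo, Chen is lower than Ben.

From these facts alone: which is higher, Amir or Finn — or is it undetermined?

undetermined

Following every chain through Finn: below Finn we get Gia.
Amir is not reached, and no chain runs the other way from Amir to Finn.
So the given relations leave the order of Finn and Amir undetermined.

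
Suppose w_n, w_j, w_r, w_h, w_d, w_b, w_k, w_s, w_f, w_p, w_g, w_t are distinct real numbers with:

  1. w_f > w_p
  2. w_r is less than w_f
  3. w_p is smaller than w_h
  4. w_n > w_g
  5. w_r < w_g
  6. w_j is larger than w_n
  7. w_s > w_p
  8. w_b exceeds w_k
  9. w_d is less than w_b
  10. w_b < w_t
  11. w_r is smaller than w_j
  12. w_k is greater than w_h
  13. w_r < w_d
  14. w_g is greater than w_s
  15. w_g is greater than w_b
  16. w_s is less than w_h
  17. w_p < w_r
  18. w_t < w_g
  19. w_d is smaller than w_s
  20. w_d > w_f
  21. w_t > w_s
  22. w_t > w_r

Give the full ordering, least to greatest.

w_p < w_r < w_f < w_d < w_s < w_h < w_k < w_b < w_t < w_g < w_n < w_j

The consecutive links are each given: w_p < w_r; w_r < w_f; w_f < w_d; w_d < w_s; w_s < w_h; w_h < w_k; w_k < w_b; w_b < w_t; w_t < w_g; w_g < w_n; w_n < w_j.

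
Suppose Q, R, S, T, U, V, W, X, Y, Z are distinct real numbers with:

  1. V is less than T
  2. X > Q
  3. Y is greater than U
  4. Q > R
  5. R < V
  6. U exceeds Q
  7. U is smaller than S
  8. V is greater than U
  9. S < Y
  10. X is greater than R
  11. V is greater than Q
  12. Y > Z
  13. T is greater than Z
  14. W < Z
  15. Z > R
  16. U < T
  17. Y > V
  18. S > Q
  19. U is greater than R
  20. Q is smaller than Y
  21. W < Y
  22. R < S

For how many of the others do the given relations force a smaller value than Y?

7

From Y the given relations immediately reach W, Q, U, Z, V, S.
From those, R — 7 in total.
Nothing else is reachable below Y; 7 in all.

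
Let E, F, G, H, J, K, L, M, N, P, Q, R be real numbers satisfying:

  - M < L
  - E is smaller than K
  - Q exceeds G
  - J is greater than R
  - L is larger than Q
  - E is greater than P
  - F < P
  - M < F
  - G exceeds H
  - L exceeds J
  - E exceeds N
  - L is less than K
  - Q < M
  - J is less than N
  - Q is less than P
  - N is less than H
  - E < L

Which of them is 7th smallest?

Piecing the relations together gives one ordering: R < J < N < H < G < Q < M < F < P < E < L < K.
Counting 7 from the smallest end gives M.

M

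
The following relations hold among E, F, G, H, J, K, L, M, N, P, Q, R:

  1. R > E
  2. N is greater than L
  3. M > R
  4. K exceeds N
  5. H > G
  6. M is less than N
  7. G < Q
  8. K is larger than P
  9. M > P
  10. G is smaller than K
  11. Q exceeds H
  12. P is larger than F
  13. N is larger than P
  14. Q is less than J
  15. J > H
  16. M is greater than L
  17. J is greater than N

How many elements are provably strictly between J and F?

3

The relations place F below J. An element lies strictly between them when it is forced above F and also forced below J.
Above F: {P, M, N, K}. Below J: {G, E, R, H, L, Q, P, M, N}.
Intersection: {P, M, N} — 3.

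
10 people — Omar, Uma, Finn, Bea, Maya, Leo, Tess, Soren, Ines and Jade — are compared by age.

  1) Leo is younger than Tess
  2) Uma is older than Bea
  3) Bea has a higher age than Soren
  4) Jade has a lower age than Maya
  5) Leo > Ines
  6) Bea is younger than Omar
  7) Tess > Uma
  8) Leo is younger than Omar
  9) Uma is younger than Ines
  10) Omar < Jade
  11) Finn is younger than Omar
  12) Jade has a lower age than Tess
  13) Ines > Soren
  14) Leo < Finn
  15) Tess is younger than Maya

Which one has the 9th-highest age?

Bea

Piecing the relations together gives one ordering: Soren < Bea < Uma < Ines < Leo < Finn < Omar < Jade < Tess < Maya.
The 9th largest is Bea.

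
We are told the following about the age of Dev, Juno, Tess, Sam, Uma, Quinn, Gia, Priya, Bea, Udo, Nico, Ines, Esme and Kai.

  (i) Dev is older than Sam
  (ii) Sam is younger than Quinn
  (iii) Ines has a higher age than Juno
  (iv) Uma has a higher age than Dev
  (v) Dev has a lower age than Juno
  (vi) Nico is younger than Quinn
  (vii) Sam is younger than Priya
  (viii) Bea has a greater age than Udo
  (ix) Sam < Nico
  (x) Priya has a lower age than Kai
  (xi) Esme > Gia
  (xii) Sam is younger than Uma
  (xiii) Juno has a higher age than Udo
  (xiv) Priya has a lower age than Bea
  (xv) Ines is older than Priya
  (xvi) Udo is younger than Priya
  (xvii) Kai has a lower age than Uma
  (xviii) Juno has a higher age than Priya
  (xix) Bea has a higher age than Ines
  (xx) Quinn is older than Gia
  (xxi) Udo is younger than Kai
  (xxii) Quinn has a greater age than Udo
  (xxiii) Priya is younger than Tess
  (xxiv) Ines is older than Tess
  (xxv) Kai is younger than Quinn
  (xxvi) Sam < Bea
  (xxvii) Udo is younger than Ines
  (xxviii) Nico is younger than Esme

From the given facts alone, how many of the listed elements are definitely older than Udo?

8

From Udo the given relations immediately reach Priya, Kai, Juno, Quinn, Ines, Bea.
From those, Tess, Uma — 8 in total.
No other element is forced above Udo by the given relations, so the count is 8.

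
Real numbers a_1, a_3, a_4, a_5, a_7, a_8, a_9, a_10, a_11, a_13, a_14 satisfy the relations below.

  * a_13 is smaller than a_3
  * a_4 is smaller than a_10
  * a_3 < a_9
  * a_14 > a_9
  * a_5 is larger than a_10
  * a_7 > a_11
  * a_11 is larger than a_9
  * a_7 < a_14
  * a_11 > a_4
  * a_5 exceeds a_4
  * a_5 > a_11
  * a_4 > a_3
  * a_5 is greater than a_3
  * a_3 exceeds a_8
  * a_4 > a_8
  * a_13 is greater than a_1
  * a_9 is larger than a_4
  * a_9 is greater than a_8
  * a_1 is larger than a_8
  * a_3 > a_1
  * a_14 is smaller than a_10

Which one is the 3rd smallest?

Piecing the relations together gives one ordering: a_8 < a_1 < a_13 < a_3 < a_4 < a_9 < a_11 < a_7 < a_14 < a_10 < a_5.
The 3rd smallest is a_13.

a_13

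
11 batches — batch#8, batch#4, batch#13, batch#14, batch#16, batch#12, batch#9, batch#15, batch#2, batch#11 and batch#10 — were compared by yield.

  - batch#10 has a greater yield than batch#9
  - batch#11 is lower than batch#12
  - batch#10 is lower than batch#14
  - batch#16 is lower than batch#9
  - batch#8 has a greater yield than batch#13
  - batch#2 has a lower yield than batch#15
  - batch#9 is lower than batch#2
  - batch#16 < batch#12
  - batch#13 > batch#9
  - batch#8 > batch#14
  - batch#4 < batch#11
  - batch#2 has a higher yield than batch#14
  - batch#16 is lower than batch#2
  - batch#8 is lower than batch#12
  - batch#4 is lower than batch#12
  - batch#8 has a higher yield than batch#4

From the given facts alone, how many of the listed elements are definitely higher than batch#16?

Directly above batch#16: batch#9, batch#2, batch#12.
One step further: batch#10, batch#13, batch#15 (6 so far).
One step further: batch#14, batch#8 (8 so far).
Nothing else is reachable above batch#16; 8 in all.

8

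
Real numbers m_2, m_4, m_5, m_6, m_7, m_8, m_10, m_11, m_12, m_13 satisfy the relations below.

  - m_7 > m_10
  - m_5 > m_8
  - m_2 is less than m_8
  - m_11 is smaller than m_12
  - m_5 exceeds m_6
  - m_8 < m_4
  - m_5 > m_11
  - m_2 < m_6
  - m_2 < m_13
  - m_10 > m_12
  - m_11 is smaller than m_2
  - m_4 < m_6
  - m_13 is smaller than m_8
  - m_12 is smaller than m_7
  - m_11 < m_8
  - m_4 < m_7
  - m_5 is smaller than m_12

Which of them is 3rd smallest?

Chaining the given pairs: m_11 < m_2 < m_13 < m_8 < m_4 < m_6 < m_5 < m_12 < m_10 < m_7.
The 3rd smallest is m_13.

m_13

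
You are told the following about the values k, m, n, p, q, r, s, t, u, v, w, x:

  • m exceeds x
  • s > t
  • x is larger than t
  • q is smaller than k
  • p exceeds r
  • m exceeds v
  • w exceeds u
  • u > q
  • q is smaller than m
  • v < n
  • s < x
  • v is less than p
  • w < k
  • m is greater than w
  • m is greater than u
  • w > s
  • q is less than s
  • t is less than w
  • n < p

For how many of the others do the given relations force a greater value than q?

6

Directly above q: u, s, m, k.
One step further: w, x (6 so far).
Nothing else is reachable above q; 6 in all.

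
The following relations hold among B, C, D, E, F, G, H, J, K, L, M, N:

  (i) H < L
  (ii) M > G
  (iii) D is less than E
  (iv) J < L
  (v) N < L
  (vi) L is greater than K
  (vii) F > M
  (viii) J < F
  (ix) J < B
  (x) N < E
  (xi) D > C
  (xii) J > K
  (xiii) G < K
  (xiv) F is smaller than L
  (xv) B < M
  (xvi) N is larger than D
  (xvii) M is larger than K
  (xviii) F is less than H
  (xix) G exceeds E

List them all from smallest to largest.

Each adjacent pair is fixed by a given relation: C < D; D < N; N < E; E < G; G < K; K < J; J < B; B < M; M < F; F < H; H < L. Chaining them end to end gives the full order.

C < D < N < E < G < K < J < B < M < F < H < L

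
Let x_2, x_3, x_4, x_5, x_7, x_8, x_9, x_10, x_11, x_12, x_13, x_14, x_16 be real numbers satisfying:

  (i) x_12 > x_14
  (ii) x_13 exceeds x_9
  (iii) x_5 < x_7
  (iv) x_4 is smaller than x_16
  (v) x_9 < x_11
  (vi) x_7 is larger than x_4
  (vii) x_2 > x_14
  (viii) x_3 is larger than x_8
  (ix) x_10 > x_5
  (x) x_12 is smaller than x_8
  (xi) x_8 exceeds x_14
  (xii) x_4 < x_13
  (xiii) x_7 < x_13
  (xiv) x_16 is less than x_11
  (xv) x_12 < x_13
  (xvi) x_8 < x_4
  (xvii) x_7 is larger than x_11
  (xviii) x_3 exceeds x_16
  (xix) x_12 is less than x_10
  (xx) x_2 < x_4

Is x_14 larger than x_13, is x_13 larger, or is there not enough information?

x_13

Following the relations from x_14: x_14 < x_12 < x_8 < x_4 < x_16 < x_11 < x_7 < x_13.
So x_13 is larger.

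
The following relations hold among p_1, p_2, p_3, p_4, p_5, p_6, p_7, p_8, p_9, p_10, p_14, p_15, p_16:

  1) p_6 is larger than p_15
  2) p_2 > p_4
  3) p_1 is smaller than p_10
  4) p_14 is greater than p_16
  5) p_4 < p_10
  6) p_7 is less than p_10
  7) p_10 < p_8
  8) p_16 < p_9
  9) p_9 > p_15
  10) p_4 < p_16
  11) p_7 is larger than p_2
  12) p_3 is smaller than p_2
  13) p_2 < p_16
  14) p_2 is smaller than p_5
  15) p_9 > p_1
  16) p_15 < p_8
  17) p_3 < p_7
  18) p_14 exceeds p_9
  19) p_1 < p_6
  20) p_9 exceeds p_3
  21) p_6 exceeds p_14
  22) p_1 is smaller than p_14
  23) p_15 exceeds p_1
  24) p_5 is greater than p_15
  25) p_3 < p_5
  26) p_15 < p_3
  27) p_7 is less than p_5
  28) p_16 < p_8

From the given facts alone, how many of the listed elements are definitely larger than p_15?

10

The elements the relations force above p_15 are p_3, p_2, p_16, p_9, p_7, p_5, p_10, p_8, p_14, p_6 — no chain reaches any other.
That is 10.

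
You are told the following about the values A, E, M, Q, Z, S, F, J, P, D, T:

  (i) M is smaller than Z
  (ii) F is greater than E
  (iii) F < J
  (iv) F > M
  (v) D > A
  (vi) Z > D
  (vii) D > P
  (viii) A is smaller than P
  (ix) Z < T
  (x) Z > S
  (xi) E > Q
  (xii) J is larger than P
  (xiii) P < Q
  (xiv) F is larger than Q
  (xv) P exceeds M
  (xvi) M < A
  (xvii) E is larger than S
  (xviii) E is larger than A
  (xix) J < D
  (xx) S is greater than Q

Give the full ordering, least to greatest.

Nothing is placed below M, so it is least; from there M < A; A < P; P < Q; Q < S; S < E; E < F; F < J; J < D; D < Z; Z < T, each given directly.

M < A < P < Q < S < E < F < J < D < Z < T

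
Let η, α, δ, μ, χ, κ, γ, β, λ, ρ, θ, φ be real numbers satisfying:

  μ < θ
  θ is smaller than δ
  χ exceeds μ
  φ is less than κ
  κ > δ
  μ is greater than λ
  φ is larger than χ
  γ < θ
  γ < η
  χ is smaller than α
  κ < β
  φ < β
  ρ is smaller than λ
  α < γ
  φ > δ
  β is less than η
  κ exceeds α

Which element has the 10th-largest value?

Piecing the relations together gives one ordering: ρ < λ < μ < χ < α < γ < θ < δ < φ < κ < β < η.
The 10th largest is μ.

μ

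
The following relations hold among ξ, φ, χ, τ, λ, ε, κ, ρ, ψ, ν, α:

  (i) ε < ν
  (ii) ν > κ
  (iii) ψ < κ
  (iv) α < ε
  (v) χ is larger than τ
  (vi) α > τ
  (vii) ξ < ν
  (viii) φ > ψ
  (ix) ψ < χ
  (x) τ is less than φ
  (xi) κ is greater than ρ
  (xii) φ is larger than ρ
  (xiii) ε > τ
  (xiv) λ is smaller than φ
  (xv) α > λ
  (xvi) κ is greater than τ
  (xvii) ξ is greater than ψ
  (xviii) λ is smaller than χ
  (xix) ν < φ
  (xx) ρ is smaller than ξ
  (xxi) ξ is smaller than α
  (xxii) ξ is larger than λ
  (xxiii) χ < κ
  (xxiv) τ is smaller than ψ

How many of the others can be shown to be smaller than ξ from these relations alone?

4

The elements the relations force below ξ are τ, ψ, λ, ρ — no chain reaches any other.
That is 4.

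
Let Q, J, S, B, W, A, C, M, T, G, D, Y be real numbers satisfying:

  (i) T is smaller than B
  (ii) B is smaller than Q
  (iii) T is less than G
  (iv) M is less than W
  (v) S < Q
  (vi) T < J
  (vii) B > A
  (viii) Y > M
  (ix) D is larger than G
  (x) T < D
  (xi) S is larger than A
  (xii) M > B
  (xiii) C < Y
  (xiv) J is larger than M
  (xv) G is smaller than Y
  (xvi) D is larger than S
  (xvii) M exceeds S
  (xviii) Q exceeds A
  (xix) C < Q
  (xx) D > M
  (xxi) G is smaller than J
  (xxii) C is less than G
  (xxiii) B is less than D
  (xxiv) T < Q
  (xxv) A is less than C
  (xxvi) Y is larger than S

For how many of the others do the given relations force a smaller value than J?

From J the given relations immediately reach T, M, G.
From those, B, C, S — 6 in total.
From those, A — 7 in total.
Nothing else is reachable below J; 7 in all.

7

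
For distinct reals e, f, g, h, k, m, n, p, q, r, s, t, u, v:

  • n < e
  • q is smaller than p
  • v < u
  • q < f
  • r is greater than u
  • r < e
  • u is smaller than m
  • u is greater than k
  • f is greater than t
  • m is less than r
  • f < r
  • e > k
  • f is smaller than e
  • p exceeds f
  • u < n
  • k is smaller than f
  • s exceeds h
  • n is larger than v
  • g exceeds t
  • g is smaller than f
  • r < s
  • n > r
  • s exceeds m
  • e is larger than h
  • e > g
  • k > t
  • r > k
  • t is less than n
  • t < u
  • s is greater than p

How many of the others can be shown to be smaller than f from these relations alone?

Directly below f: t, g, k, q.
No other element is forced below f by the given relations, so the count is 4.

4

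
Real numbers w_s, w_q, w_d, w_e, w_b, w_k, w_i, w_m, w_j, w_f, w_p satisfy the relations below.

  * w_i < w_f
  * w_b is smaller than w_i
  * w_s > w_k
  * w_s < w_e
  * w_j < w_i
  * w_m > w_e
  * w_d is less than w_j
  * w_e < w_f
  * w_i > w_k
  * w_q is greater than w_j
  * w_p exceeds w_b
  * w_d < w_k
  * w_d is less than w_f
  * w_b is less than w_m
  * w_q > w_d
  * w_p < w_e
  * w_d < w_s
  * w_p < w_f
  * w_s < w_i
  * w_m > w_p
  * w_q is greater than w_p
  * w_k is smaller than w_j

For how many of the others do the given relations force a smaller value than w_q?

The elements the relations force below w_q are w_d, w_k, w_b, w_j, w_p — no chain reaches any other.
That is 5.

5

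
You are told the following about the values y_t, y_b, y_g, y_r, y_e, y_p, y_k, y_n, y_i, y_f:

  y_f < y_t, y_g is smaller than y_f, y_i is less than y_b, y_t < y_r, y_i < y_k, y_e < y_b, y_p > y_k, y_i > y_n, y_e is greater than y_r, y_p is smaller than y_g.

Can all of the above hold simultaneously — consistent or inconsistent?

Every relation is compatible with y_n < y_i < y_k < y_p < y_g < y_f < y_t < y_r < y_e < y_b; the set is consistent.

consistent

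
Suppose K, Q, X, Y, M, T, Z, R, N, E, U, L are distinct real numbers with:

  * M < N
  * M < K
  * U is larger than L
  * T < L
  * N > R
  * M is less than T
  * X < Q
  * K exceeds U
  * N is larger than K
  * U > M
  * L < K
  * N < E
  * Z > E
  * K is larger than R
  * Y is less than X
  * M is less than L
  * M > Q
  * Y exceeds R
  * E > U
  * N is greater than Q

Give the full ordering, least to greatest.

The consecutive links are each given: R < Y; Y < X; X < Q; Q < M; M < T; T < L; L < U; U < K; K < N; N < E; E < Z.

R < Y < X < Q < M < T < L < U < K < N < E < Z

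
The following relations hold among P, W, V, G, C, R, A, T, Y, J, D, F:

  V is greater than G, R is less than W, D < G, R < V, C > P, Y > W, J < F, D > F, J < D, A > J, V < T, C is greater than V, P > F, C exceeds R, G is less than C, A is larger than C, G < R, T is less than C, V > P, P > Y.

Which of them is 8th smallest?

The consecutive relations fix a unique order: J < F < D < G < R < W < Y < P < V < T < C < A.
Counting 8 from the smallest end gives P.

P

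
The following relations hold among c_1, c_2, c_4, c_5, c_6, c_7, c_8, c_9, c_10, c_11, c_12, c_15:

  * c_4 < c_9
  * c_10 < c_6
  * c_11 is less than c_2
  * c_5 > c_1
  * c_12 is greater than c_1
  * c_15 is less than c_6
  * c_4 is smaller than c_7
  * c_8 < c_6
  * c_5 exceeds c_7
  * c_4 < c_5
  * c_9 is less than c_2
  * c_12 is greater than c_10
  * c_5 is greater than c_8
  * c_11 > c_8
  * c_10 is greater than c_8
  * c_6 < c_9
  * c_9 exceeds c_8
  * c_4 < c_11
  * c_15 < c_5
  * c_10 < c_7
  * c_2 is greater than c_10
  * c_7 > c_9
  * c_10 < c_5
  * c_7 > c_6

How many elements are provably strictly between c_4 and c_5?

The relations place c_4 below c_5. An element lies strictly between them when it is forced above c_4 and also forced below c_5.
Above c_4: {c_9, c_7, c_11, c_2}. Below c_5: {c_8, c_10, c_1, c_15, c_6, c_9, c_7}.
Intersection: {c_9, c_7} — 2.

2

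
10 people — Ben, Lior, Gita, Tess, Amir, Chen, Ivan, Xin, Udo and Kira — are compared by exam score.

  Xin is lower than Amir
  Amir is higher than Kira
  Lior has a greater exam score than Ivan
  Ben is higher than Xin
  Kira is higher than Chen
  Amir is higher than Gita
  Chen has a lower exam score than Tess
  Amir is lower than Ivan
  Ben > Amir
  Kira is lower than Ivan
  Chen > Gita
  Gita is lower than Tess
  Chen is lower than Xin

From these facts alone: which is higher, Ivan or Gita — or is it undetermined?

Link the given pairs in sequence: Gita < Chen; Chen < Kira; Kira < Amir; Amir < Ivan.
Chaining these gives Gita < Chen < Kira < Amir < Ivan.
So Ivan is higher.

Ivan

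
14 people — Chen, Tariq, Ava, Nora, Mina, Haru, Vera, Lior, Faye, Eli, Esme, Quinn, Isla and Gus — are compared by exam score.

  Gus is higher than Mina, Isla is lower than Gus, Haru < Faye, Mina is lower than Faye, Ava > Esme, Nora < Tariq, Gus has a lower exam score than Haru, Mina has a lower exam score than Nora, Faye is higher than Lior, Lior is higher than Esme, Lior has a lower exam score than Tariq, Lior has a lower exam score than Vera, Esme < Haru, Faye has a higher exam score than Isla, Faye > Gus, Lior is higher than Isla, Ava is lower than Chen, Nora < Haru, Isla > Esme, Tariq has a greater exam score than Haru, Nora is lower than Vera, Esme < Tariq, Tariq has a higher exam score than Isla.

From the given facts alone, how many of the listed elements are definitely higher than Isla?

6

Directly above Isla: Lior, Gus, Tariq, Faye.
One step further: Vera, Haru (6 so far).
No other element is forced above Isla by the given relations, so the count is 6.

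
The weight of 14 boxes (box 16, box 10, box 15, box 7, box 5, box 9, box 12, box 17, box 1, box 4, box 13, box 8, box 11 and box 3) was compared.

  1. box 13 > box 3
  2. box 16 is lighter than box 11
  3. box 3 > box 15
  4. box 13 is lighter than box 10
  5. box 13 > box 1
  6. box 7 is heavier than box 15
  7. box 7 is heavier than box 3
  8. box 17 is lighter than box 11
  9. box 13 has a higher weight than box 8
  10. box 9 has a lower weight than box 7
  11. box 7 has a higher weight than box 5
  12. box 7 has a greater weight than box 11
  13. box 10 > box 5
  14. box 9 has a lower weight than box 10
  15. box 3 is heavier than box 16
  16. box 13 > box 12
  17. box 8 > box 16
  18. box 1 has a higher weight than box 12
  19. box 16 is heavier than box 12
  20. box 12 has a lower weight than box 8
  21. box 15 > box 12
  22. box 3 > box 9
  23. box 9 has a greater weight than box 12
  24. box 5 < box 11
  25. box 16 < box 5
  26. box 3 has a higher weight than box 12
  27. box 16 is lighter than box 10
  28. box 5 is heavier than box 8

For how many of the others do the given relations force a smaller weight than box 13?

7

From box 13 the given relations immediately reach box 12, box 8, box 3, box 1.
From those, box 16, box 9, box 15 — 7 in total.
Nothing else is reachable below box 13; 7 in all.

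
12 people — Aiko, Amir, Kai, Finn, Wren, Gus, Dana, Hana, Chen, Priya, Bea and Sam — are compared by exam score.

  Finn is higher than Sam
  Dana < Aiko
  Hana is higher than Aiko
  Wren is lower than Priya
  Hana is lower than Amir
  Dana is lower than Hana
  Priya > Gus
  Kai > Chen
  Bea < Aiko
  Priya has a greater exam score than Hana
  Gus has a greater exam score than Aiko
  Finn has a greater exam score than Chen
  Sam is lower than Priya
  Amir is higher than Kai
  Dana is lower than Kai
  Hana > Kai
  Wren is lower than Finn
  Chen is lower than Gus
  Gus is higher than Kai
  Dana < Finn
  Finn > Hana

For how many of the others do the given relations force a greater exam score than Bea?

6

From Bea the given relations immediately reach Aiko.
From those, Hana, Gus — 3 in total.
From those, Finn, Amir, Priya — 6 in total.
Nothing else is reachable above Bea; 6 in all.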